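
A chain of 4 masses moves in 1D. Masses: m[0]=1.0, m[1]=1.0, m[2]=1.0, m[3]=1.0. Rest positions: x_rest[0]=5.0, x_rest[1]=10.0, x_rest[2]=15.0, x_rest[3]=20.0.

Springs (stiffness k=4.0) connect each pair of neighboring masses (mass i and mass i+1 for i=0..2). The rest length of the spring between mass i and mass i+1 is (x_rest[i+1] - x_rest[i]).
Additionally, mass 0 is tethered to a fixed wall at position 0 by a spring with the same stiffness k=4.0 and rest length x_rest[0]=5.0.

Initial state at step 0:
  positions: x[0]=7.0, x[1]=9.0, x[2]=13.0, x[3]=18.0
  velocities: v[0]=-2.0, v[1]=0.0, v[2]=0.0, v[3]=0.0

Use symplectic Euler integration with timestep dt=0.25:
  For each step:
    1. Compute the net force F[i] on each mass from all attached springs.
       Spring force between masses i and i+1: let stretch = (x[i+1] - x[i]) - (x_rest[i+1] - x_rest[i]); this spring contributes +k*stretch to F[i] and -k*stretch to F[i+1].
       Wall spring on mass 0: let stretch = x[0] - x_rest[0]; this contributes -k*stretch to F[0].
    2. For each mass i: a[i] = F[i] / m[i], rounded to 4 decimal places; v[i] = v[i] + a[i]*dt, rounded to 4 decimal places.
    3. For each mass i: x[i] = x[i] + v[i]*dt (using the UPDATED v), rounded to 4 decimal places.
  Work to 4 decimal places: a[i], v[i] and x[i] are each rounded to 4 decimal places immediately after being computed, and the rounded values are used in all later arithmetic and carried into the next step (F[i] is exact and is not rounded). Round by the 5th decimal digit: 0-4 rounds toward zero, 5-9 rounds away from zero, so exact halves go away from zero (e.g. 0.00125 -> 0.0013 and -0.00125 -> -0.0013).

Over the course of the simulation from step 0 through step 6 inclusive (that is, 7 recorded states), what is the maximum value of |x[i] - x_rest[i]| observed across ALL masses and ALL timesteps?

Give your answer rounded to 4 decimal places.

Answer: 2.9062

Derivation:
Step 0: x=[7.0000 9.0000 13.0000 18.0000] v=[-2.0000 0.0000 0.0000 0.0000]
Step 1: x=[5.2500 9.5000 13.2500 18.0000] v=[-7.0000 2.0000 1.0000 0.0000]
Step 2: x=[3.2500 9.8750 13.7500 18.0625] v=[-8.0000 1.5000 2.0000 0.2500]
Step 3: x=[2.0938 9.5625 14.3594 18.2969] v=[-4.6250 -1.2500 2.4375 0.9375]
Step 4: x=[2.2813 8.5821 14.7539 18.7969] v=[0.7499 -3.9218 1.5781 2.0000]
Step 5: x=[3.4737 7.5694 14.6162 19.5362] v=[4.7694 -4.0508 -0.5507 2.9570]
Step 6: x=[4.8216 7.2945 13.9468 20.2955] v=[5.3914 -1.0997 -2.6775 3.0370]
Max displacement = 2.9062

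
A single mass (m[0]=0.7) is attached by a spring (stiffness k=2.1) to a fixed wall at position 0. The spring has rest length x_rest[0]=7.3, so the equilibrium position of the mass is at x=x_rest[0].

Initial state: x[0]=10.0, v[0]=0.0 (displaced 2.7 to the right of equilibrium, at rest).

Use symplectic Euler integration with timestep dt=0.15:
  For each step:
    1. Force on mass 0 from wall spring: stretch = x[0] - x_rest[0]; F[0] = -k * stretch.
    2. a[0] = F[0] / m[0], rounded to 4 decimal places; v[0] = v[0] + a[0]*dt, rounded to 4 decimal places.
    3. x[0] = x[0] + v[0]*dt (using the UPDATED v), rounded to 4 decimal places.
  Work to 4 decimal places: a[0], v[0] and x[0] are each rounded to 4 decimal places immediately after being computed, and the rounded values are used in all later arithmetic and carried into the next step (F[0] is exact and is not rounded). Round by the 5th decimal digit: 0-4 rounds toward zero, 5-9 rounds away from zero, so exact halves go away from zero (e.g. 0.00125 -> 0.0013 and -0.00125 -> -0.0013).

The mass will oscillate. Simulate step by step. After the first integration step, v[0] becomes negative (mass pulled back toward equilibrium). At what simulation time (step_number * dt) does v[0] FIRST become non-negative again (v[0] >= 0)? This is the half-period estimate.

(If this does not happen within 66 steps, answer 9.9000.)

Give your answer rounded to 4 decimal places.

Step 0: x=[10.0000] v=[0.0000]
Step 1: x=[9.8178] v=[-1.2150]
Step 2: x=[9.4656] v=[-2.3480]
Step 3: x=[8.9672] v=[-3.3225]
Step 4: x=[8.3563] v=[-4.0727]
Step 5: x=[7.6741] v=[-4.5480]
Step 6: x=[6.9667] v=[-4.7163]
Step 7: x=[6.2818] v=[-4.5663]
Step 8: x=[5.6656] v=[-4.1081]
Step 9: x=[5.1597] v=[-3.3726]
Step 10: x=[4.7983] v=[-2.4095]
Step 11: x=[4.6057] v=[-1.2837]
Step 12: x=[4.5950] v=[-0.0713]
Step 13: x=[4.7669] v=[1.1460]
First v>=0 after going negative at step 13, time=1.9500

Answer: 1.9500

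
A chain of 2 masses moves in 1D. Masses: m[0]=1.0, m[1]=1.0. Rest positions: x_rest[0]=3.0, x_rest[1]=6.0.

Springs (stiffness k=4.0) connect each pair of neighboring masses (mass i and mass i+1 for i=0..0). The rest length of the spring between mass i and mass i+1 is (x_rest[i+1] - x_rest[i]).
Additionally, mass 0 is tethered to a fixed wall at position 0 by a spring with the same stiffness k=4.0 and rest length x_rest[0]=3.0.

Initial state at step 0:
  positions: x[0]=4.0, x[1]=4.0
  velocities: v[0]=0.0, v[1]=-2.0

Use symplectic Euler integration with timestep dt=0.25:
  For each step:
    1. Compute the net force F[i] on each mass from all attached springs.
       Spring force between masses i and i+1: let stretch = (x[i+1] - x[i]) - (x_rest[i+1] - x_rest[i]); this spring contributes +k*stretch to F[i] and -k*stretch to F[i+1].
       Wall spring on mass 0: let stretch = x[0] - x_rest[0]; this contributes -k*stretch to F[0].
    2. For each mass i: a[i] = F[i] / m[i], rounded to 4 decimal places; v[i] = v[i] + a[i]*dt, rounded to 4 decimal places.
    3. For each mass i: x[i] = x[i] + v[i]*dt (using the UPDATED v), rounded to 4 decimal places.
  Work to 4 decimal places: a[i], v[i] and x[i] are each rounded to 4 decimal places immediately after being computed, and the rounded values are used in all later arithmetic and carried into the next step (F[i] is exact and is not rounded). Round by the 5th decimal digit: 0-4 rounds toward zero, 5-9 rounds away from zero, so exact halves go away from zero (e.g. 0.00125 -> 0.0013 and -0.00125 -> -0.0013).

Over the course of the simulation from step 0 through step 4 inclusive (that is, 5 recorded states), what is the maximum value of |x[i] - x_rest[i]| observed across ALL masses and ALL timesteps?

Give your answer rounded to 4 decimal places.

Answer: 2.4219

Derivation:
Step 0: x=[4.0000 4.0000] v=[0.0000 -2.0000]
Step 1: x=[3.0000 4.2500] v=[-4.0000 1.0000]
Step 2: x=[1.5625 4.9375] v=[-5.7500 2.7500]
Step 3: x=[0.5781 5.5313] v=[-3.9375 2.3750]
Step 4: x=[0.6875 5.6368] v=[0.4376 0.4218]
Max displacement = 2.4219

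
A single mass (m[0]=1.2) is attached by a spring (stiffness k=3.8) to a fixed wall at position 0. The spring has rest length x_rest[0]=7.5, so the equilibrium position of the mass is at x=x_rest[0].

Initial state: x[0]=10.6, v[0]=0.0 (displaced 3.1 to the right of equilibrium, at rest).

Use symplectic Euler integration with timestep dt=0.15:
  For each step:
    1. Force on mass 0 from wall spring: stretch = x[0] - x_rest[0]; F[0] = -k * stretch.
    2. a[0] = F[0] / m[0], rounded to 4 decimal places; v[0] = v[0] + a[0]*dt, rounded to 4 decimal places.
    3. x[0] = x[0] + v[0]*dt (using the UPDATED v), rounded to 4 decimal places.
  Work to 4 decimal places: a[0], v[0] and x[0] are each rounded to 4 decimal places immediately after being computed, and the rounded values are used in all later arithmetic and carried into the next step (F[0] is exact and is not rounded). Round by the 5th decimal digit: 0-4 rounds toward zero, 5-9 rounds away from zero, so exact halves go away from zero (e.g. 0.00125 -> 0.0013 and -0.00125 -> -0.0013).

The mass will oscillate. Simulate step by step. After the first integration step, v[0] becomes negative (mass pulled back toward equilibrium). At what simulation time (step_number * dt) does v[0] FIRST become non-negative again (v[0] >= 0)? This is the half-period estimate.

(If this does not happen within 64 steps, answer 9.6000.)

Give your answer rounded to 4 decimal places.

Step 0: x=[10.6000] v=[0.0000]
Step 1: x=[10.3791] v=[-1.4725]
Step 2: x=[9.9531] v=[-2.8401]
Step 3: x=[9.3523] v=[-4.0053]
Step 4: x=[8.6195] v=[-4.8851]
Step 5: x=[7.8070] v=[-5.4169]
Step 6: x=[6.9726] v=[-5.5627]
Step 7: x=[6.1758] v=[-5.3122]
Step 8: x=[5.4733] v=[-4.6832]
Step 9: x=[4.9152] v=[-3.7205]
Step 10: x=[4.5413] v=[-2.4927]
Step 11: x=[4.3782] v=[-1.0873]
Step 12: x=[4.4375] v=[0.3956]
First v>=0 after going negative at step 12, time=1.8000

Answer: 1.8000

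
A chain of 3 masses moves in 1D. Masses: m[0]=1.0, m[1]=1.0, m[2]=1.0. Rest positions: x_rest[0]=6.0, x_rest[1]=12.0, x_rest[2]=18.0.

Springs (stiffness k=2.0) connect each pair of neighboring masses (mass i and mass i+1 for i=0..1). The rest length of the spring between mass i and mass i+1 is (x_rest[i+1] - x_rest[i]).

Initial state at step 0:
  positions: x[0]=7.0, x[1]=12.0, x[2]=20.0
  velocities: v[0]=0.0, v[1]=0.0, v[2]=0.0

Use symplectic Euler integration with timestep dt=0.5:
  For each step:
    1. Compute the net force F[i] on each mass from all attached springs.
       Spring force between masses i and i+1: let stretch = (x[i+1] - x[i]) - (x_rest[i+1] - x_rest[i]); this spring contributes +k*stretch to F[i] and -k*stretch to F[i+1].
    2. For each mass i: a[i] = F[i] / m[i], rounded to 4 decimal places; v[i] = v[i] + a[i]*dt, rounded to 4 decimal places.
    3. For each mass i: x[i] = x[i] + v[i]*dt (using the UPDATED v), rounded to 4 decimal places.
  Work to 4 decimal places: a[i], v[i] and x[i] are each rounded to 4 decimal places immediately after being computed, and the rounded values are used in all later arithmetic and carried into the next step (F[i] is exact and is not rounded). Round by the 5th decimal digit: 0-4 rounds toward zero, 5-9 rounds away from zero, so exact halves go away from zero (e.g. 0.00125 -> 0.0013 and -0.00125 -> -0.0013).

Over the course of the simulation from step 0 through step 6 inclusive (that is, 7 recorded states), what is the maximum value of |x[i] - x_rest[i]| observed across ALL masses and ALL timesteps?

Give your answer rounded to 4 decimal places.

Answer: 2.2500

Derivation:
Step 0: x=[7.0000 12.0000 20.0000] v=[0.0000 0.0000 0.0000]
Step 1: x=[6.5000 13.5000 19.0000] v=[-1.0000 3.0000 -2.0000]
Step 2: x=[6.5000 14.2500 18.2500] v=[0.0000 1.5000 -1.5000]
Step 3: x=[7.3750 13.1250 18.5000] v=[1.7500 -2.2500 0.5000]
Step 4: x=[8.1250 11.8125 19.0625] v=[1.5000 -2.6250 1.1250]
Step 5: x=[7.7188 12.2813 19.0000] v=[-0.8125 0.9375 -0.1250]
Step 6: x=[6.5938 13.8282 18.5782] v=[-2.2500 3.0937 -0.8437]
Max displacement = 2.2500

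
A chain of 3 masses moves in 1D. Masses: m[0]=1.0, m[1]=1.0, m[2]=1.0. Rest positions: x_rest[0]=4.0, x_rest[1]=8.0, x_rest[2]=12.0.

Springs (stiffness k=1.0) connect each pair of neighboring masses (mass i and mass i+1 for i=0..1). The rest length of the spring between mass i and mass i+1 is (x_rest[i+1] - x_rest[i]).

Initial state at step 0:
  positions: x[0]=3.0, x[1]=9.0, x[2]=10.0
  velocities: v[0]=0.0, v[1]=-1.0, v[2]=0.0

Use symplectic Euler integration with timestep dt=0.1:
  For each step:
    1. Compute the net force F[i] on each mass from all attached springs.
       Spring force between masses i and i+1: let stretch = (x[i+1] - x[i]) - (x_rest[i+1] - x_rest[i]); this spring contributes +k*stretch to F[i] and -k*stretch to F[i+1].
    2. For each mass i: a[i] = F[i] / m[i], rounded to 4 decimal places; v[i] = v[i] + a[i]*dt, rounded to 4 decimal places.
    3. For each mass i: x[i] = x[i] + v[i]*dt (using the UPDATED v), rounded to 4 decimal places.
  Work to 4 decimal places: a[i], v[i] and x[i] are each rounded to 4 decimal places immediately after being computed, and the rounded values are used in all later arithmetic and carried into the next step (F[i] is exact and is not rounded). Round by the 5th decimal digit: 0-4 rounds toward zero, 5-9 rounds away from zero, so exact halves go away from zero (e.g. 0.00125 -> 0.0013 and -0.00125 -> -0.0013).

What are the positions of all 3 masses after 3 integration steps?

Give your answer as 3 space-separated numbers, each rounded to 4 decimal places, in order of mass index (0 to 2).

Step 0: x=[3.0000 9.0000 10.0000] v=[0.0000 -1.0000 0.0000]
Step 1: x=[3.0200 8.8500 10.0300] v=[0.2000 -1.5000 0.3000]
Step 2: x=[3.0583 8.6535 10.0882] v=[0.3830 -1.9650 0.5820]
Step 3: x=[3.1126 8.4154 10.1721] v=[0.5425 -2.3811 0.8385]

Answer: 3.1126 8.4154 10.1721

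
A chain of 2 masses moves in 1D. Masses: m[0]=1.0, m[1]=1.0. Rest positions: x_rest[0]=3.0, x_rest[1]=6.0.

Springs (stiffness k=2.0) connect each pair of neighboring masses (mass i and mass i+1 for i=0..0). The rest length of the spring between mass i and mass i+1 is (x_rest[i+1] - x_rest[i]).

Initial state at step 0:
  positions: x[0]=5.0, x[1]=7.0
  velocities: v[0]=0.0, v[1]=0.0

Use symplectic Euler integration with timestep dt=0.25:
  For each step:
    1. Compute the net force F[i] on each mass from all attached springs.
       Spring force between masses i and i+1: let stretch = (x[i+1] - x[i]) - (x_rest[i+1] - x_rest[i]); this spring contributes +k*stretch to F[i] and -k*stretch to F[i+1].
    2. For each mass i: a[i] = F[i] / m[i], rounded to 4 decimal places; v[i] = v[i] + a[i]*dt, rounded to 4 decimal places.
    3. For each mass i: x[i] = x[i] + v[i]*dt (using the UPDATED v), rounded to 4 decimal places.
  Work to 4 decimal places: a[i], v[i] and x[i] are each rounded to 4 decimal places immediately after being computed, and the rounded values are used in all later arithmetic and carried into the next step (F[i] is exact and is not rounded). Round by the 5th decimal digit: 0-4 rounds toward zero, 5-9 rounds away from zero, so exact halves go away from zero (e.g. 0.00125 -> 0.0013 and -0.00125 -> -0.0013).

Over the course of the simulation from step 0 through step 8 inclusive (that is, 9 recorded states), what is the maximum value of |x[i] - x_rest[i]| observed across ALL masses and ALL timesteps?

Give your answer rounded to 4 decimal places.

Answer: 2.0113

Derivation:
Step 0: x=[5.0000 7.0000] v=[0.0000 0.0000]
Step 1: x=[4.8750 7.1250] v=[-0.5000 0.5000]
Step 2: x=[4.6563 7.3438] v=[-0.8750 0.8750]
Step 3: x=[4.3985 7.6016] v=[-1.0313 1.0313]
Step 4: x=[4.1661 7.8341] v=[-0.9298 0.9298]
Step 5: x=[4.0172 7.9831] v=[-0.5958 0.5958]
Step 6: x=[3.9890 8.0113] v=[-0.1129 0.1129]
Step 7: x=[4.0886 7.9117] v=[0.3983 -0.3983]
Step 8: x=[4.2911 7.7092] v=[0.8099 -0.8099]
Max displacement = 2.0113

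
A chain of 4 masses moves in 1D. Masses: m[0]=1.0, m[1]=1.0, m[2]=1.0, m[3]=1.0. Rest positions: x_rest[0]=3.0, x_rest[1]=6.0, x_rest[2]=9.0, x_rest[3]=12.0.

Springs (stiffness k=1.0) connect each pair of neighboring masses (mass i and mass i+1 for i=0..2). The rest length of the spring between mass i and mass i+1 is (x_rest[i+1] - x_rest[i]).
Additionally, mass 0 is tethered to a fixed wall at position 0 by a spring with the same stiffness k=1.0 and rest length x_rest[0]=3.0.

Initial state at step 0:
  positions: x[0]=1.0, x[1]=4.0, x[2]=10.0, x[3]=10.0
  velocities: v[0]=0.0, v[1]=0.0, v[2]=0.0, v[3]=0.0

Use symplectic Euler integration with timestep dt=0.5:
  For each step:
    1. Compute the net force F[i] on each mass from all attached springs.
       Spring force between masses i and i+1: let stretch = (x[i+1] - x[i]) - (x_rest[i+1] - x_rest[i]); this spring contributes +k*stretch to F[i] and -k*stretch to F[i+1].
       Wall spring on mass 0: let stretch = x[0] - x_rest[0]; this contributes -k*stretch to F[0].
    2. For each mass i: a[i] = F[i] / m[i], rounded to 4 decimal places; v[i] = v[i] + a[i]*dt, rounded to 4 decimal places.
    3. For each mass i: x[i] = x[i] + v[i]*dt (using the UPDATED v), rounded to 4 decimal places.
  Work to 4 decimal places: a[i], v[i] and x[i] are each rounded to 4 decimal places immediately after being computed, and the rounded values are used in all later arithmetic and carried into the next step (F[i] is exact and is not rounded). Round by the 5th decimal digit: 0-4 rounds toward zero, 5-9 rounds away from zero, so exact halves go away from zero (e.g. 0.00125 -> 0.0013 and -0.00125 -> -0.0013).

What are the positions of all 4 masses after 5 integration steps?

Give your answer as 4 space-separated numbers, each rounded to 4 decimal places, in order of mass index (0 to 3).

Step 0: x=[1.0000 4.0000 10.0000 10.0000] v=[0.0000 0.0000 0.0000 0.0000]
Step 1: x=[1.5000 4.7500 8.5000 10.7500] v=[1.0000 1.5000 -3.0000 1.5000]
Step 2: x=[2.4375 5.6250 6.6250 11.6875] v=[1.8750 1.7500 -3.7500 1.8750]
Step 3: x=[3.5625 5.9532 5.7656 12.1094] v=[2.2500 0.6563 -1.7188 0.8438]
Step 4: x=[4.3946 5.6368 6.5391 11.6954] v=[1.6641 -0.6329 1.5469 -0.8281]
Step 5: x=[4.4386 5.2354 8.3761 10.7423] v=[0.0879 -0.8029 3.6739 -1.9063]

Answer: 4.4386 5.2354 8.3761 10.7423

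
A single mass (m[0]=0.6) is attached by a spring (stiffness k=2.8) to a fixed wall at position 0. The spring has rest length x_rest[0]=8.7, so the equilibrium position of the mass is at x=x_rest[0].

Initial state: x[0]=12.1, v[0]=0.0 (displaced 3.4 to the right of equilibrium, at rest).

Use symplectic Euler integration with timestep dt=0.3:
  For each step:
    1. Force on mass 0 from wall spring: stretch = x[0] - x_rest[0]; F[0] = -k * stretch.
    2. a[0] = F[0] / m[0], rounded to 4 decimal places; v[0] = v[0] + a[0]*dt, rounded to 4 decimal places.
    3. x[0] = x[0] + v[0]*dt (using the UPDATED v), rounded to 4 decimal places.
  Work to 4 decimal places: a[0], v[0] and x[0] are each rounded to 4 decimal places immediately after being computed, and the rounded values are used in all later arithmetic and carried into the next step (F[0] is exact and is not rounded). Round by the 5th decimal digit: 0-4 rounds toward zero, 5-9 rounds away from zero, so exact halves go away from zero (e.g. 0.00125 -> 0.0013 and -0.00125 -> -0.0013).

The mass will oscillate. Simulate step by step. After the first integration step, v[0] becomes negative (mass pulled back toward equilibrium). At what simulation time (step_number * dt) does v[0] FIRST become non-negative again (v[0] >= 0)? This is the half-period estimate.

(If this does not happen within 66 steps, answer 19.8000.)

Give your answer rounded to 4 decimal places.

Answer: 1.5000

Derivation:
Step 0: x=[12.1000] v=[0.0000]
Step 1: x=[10.6720] v=[-4.7600]
Step 2: x=[8.4158] v=[-7.5208]
Step 3: x=[6.2789] v=[-7.1229]
Step 4: x=[5.1589] v=[-3.7334]
Step 5: x=[5.5261] v=[1.2241]
First v>=0 after going negative at step 5, time=1.5000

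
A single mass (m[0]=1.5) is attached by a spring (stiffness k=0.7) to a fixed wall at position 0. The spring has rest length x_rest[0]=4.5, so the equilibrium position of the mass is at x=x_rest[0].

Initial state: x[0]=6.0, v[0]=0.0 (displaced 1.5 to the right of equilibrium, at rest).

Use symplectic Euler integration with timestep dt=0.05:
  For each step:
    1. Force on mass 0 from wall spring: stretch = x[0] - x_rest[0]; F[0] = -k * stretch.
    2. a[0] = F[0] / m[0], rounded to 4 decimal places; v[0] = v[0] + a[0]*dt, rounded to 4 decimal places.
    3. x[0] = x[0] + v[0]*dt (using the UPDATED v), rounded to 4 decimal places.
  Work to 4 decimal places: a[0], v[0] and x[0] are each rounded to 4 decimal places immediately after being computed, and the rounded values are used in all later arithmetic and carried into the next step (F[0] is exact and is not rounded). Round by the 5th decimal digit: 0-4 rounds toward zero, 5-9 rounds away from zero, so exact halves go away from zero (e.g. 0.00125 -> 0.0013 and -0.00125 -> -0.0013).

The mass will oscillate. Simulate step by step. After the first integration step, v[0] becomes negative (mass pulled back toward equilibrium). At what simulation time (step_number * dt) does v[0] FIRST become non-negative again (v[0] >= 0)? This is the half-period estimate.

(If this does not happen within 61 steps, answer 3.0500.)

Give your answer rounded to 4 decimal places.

Answer: 3.0500

Derivation:
Step 0: x=[6.0000] v=[0.0000]
Step 1: x=[5.9983] v=[-0.0350]
Step 2: x=[5.9948] v=[-0.0700]
Step 3: x=[5.9896] v=[-0.1049]
Step 4: x=[5.9826] v=[-0.1397]
Step 5: x=[5.9739] v=[-0.1743]
Step 6: x=[5.9635] v=[-0.2087]
Step 7: x=[5.9514] v=[-0.2429]
Step 8: x=[5.9376] v=[-0.2768]
Step 9: x=[5.9221] v=[-0.3103]
Step 10: x=[5.9049] v=[-0.3435]
Step 11: x=[5.8861] v=[-0.3763]
Step 12: x=[5.8657] v=[-0.4086]
Step 13: x=[5.8437] v=[-0.4405]
Step 14: x=[5.8201] v=[-0.4719]
Step 15: x=[5.7950] v=[-0.5027]
Step 16: x=[5.7684] v=[-0.5329]
Step 17: x=[5.7403] v=[-0.5625]
Step 18: x=[5.7107] v=[-0.5914]
Step 19: x=[5.6797] v=[-0.6197]
Step 20: x=[5.6473] v=[-0.6472]
Step 21: x=[5.6136] v=[-0.6740]
Step 22: x=[5.5786] v=[-0.7000]
Step 23: x=[5.5423] v=[-0.7252]
Step 24: x=[5.5048] v=[-0.7495]
Step 25: x=[5.4662] v=[-0.7729]
Step 26: x=[5.4264] v=[-0.7954]
Step 27: x=[5.3856] v=[-0.8170]
Step 28: x=[5.3437] v=[-0.8377]
Step 29: x=[5.3008] v=[-0.8574]
Step 30: x=[5.2570] v=[-0.8761]
Step 31: x=[5.2123] v=[-0.8938]
Step 32: x=[5.1668] v=[-0.9104]
Step 33: x=[5.1205] v=[-0.9260]
Step 34: x=[5.0735] v=[-0.9405]
Step 35: x=[5.0258] v=[-0.9539]
Step 36: x=[4.9775] v=[-0.9662]
Step 37: x=[4.9286] v=[-0.9773]
Step 38: x=[4.8792] v=[-0.9873]
Step 39: x=[4.8294] v=[-0.9962]
Step 40: x=[4.7792] v=[-1.0039]
Step 41: x=[4.7287] v=[-1.0104]
Step 42: x=[4.6779] v=[-1.0157]
Step 43: x=[4.6269] v=[-1.0199]
Step 44: x=[4.5758] v=[-1.0229]
Step 45: x=[4.5246] v=[-1.0247]
Step 46: x=[4.4733] v=[-1.0253]
Step 47: x=[4.4221] v=[-1.0247]
Step 48: x=[4.3710] v=[-1.0229]
Step 49: x=[4.3200] v=[-1.0199]
Step 50: x=[4.2692] v=[-1.0157]
Step 51: x=[4.2187] v=[-1.0103]
Step 52: x=[4.1685] v=[-1.0037]
Step 53: x=[4.1187] v=[-0.9960]
Step 54: x=[4.0693] v=[-0.9871]
Step 55: x=[4.0204] v=[-0.9771]
Step 56: x=[3.9721] v=[-0.9659]
Step 57: x=[3.9244] v=[-0.9536]
Step 58: x=[3.8774] v=[-0.9402]
Step 59: x=[3.8311] v=[-0.9257]
Step 60: x=[3.7856] v=[-0.9101]
Step 61: x=[3.7409] v=[-0.8934]
v[0] did not become non-negative within 61 steps; using fallback time=3.0500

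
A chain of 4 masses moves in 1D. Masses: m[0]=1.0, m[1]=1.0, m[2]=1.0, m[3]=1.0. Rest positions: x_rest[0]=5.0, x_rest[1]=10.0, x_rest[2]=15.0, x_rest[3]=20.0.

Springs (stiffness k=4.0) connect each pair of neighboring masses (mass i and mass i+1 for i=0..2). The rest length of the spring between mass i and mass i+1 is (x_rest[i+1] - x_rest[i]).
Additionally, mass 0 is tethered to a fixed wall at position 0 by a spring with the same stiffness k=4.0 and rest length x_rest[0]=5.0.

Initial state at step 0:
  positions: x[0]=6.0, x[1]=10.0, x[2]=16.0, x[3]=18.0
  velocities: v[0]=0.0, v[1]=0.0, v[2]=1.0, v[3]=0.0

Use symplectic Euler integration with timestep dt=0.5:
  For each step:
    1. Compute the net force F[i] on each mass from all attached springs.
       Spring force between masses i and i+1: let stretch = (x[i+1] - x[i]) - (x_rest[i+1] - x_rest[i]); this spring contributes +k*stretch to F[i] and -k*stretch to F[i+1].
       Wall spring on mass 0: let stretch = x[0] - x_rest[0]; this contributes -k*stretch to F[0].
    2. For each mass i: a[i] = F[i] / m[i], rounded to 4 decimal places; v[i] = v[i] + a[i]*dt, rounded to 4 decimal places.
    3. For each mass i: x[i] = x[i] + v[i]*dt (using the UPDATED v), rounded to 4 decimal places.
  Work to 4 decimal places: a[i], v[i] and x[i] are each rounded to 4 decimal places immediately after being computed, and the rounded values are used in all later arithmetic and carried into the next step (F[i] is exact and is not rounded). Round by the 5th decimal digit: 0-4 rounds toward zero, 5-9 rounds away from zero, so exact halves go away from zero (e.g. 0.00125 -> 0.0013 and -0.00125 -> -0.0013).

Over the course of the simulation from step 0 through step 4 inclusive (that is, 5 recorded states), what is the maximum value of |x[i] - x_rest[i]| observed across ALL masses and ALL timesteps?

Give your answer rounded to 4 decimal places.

Step 0: x=[6.0000 10.0000 16.0000 18.0000] v=[0.0000 0.0000 1.0000 0.0000]
Step 1: x=[4.0000 12.0000 12.5000 21.0000] v=[-4.0000 4.0000 -7.0000 6.0000]
Step 2: x=[6.0000 6.5000 17.0000 20.5000] v=[4.0000 -11.0000 9.0000 -1.0000]
Step 3: x=[2.5000 11.0000 14.5000 21.5000] v=[-7.0000 9.0000 -5.0000 2.0000]
Step 4: x=[5.0000 10.5000 15.5000 20.5000] v=[5.0000 -1.0000 2.0000 -2.0000]
Max displacement = 3.5000

Answer: 3.5000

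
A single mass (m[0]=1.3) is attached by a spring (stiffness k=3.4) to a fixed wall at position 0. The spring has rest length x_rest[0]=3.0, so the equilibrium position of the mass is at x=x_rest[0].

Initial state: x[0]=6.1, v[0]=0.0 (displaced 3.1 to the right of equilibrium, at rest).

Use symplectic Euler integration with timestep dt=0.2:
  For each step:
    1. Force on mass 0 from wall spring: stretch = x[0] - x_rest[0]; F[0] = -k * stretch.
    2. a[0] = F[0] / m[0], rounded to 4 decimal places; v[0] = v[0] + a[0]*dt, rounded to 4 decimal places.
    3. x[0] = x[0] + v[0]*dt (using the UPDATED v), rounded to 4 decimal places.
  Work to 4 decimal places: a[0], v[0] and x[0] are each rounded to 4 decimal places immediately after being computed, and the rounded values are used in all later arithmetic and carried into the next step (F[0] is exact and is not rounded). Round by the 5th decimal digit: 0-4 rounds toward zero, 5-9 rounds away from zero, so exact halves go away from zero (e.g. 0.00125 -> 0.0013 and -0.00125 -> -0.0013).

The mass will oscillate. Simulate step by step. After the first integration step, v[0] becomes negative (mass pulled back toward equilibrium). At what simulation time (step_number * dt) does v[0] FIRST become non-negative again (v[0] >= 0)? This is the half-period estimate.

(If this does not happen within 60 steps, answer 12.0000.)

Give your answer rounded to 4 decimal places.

Answer: 2.0000

Derivation:
Step 0: x=[6.1000] v=[0.0000]
Step 1: x=[5.7757] v=[-1.6215]
Step 2: x=[5.1610] v=[-3.0734]
Step 3: x=[4.3202] v=[-4.2038]
Step 4: x=[3.3413] v=[-4.8944]
Step 5: x=[2.3267] v=[-5.0729]
Step 6: x=[1.3826] v=[-4.7207]
Step 7: x=[0.6077] v=[-3.8747]
Step 8: x=[0.0830] v=[-2.6233]
Step 9: x=[-0.1365] v=[-1.0975]
Step 10: x=[-0.0279] v=[0.5431]
First v>=0 after going negative at step 10, time=2.0000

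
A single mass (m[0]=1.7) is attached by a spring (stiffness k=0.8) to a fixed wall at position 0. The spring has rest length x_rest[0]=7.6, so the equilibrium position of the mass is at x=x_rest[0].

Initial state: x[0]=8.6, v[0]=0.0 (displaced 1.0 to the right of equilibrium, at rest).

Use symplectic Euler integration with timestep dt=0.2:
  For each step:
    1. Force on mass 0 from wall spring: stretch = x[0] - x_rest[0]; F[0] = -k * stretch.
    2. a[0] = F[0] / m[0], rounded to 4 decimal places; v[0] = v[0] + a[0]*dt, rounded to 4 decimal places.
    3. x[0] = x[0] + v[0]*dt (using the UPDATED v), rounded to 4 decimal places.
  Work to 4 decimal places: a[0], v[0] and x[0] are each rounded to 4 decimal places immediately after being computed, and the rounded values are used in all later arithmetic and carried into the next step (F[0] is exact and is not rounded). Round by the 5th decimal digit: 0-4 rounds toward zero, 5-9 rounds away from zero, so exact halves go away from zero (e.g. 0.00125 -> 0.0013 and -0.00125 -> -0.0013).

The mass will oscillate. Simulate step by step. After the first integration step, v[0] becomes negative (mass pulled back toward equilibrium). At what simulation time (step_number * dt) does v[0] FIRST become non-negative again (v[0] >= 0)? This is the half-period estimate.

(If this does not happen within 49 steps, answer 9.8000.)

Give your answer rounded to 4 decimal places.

Answer: 4.6000

Derivation:
Step 0: x=[8.6000] v=[0.0000]
Step 1: x=[8.5812] v=[-0.0941]
Step 2: x=[8.5439] v=[-0.1864]
Step 3: x=[8.4889] v=[-0.2752]
Step 4: x=[8.4171] v=[-0.3589]
Step 5: x=[8.3299] v=[-0.4358]
Step 6: x=[8.2290] v=[-0.5045]
Step 7: x=[8.1163] v=[-0.5637]
Step 8: x=[7.9938] v=[-0.6123]
Step 9: x=[7.8639] v=[-0.6494]
Step 10: x=[7.7291] v=[-0.6742]
Step 11: x=[7.5918] v=[-0.6864]
Step 12: x=[7.4547] v=[-0.6856]
Step 13: x=[7.3203] v=[-0.6719]
Step 14: x=[7.1912] v=[-0.6456]
Step 15: x=[7.0698] v=[-0.6071]
Step 16: x=[6.9584] v=[-0.5572]
Step 17: x=[6.8590] v=[-0.4968]
Step 18: x=[6.7736] v=[-0.4271]
Step 19: x=[6.7037] v=[-0.3493]
Step 20: x=[6.6507] v=[-0.2649]
Step 21: x=[6.6156] v=[-0.1756]
Step 22: x=[6.5990] v=[-0.0830]
Step 23: x=[6.6012] v=[0.0112]
First v>=0 after going negative at step 23, time=4.6000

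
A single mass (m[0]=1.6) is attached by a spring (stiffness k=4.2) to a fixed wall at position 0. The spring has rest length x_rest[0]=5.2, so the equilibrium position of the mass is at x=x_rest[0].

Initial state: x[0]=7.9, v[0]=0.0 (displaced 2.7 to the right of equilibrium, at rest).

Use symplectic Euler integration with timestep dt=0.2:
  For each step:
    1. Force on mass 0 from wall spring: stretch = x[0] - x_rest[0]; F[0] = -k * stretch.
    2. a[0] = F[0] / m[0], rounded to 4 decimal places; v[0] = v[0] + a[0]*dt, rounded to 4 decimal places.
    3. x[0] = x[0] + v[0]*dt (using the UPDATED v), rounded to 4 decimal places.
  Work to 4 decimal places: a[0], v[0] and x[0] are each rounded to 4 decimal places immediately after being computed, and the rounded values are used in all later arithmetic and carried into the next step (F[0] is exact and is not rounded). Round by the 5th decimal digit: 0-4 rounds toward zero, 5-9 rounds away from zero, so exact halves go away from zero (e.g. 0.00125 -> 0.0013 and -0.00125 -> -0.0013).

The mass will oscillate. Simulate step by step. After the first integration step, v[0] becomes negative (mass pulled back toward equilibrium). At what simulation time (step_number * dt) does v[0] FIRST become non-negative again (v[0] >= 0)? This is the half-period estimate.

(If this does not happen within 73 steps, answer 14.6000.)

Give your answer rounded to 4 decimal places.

Step 0: x=[7.9000] v=[0.0000]
Step 1: x=[7.6165] v=[-1.4175]
Step 2: x=[7.0793] v=[-2.6862]
Step 3: x=[6.3447] v=[-3.6728]
Step 4: x=[5.4899] v=[-4.2738]
Step 5: x=[4.6047] v=[-4.4260]
Step 6: x=[3.7820] v=[-4.1135]
Step 7: x=[3.1082] v=[-3.3690]
Step 8: x=[2.6540] v=[-2.2708]
Step 9: x=[2.4672] v=[-0.9341]
Step 10: x=[2.5673] v=[0.5006]
First v>=0 after going negative at step 10, time=2.0000

Answer: 2.0000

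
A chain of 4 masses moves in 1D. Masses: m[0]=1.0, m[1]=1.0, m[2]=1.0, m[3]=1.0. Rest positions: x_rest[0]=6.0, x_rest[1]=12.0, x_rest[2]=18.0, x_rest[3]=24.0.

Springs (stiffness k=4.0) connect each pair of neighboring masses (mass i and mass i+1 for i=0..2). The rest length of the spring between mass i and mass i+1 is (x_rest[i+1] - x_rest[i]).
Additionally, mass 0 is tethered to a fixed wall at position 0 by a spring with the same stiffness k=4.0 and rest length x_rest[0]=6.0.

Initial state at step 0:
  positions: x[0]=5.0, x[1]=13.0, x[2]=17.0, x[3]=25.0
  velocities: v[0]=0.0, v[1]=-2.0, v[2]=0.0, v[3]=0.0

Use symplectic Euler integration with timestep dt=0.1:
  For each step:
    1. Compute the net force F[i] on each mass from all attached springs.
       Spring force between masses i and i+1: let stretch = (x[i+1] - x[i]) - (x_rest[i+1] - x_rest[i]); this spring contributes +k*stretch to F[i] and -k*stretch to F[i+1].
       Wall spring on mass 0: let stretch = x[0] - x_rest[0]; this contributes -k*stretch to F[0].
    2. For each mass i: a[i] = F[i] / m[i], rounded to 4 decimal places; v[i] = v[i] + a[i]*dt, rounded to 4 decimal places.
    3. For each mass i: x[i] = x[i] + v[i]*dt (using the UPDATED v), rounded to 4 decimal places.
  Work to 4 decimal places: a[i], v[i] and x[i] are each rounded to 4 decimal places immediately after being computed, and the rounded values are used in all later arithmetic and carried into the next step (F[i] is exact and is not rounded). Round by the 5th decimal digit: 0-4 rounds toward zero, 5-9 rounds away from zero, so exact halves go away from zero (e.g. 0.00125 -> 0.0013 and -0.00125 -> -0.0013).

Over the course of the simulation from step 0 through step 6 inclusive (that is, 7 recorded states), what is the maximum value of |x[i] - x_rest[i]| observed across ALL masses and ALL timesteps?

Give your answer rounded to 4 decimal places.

Answer: 1.6877

Derivation:
Step 0: x=[5.0000 13.0000 17.0000 25.0000] v=[0.0000 -2.0000 0.0000 0.0000]
Step 1: x=[5.1200 12.6400 17.1600 24.9200] v=[1.2000 -3.6000 1.6000 -0.8000]
Step 2: x=[5.3360 12.1600 17.4496 24.7696] v=[2.1600 -4.8000 2.8960 -1.5040]
Step 3: x=[5.6115 11.6186 17.8204 24.5664] v=[2.7552 -5.4138 3.7082 -2.0320]
Step 4: x=[5.9028 11.0850 18.2130 24.3334] v=[2.9134 -5.3359 3.9259 -2.3304]
Step 5: x=[6.1653 10.6292 18.5653 24.0955] v=[2.6252 -4.5576 3.5229 -2.3786]
Step 6: x=[6.3598 10.3123 18.8214 23.8764] v=[1.9446 -3.1687 2.5605 -2.1907]
Max displacement = 1.6877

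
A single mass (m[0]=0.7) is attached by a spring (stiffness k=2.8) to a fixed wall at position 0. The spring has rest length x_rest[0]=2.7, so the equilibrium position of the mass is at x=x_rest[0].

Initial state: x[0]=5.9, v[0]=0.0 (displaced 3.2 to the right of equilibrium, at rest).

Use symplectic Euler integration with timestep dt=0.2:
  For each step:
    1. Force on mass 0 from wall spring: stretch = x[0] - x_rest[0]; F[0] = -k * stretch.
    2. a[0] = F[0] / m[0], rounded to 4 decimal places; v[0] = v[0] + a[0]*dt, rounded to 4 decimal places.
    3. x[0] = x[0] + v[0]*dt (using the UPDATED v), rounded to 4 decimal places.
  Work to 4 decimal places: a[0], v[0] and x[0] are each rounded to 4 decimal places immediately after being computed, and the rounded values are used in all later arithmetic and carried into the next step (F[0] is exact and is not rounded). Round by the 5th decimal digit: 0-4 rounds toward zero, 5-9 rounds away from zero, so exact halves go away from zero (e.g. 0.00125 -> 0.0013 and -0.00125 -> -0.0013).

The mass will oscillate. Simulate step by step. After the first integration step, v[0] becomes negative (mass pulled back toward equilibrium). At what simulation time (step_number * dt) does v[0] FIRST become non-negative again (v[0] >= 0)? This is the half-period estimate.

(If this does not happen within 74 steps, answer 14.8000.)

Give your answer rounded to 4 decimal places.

Step 0: x=[5.9000] v=[0.0000]
Step 1: x=[5.3880] v=[-2.5600]
Step 2: x=[4.4459] v=[-4.7104]
Step 3: x=[3.2245] v=[-6.1071]
Step 4: x=[1.9192] v=[-6.5267]
Step 5: x=[0.7388] v=[-5.9021]
Step 6: x=[-0.1278] v=[-4.3331]
Step 7: x=[-0.5420] v=[-2.0709]
Step 8: x=[-0.4375] v=[0.5227]
First v>=0 after going negative at step 8, time=1.6000

Answer: 1.6000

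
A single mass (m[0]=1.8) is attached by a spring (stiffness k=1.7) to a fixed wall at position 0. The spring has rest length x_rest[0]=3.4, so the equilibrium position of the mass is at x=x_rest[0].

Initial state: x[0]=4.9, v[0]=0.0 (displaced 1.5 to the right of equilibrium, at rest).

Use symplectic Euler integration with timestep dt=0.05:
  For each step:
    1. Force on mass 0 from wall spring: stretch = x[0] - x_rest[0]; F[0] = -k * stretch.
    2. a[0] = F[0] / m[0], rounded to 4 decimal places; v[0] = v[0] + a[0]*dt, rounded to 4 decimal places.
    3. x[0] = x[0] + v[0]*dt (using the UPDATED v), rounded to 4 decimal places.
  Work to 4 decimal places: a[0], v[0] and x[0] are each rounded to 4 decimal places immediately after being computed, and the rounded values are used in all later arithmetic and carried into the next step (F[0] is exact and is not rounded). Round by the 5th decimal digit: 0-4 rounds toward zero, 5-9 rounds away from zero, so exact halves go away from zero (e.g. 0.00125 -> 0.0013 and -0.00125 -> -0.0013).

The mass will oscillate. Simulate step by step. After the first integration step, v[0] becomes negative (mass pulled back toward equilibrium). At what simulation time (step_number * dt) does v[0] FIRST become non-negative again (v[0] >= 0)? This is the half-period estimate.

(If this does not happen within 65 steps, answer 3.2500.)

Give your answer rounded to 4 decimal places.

Step 0: x=[4.9000] v=[0.0000]
Step 1: x=[4.8965] v=[-0.0708]
Step 2: x=[4.8894] v=[-0.1415]
Step 3: x=[4.8788] v=[-0.2118]
Step 4: x=[4.8647] v=[-0.2816]
Step 5: x=[4.8472] v=[-0.3508]
Step 6: x=[4.8262] v=[-0.4191]
Step 7: x=[4.8019] v=[-0.4865]
Step 8: x=[4.7743] v=[-0.5527]
Step 9: x=[4.7434] v=[-0.6176]
Step 10: x=[4.7094] v=[-0.6810]
Step 11: x=[4.6723] v=[-0.7428]
Step 12: x=[4.6322] v=[-0.8029]
Step 13: x=[4.5891] v=[-0.8611]
Step 14: x=[4.5432] v=[-0.9173]
Step 15: x=[4.4946] v=[-0.9713]
Step 16: x=[4.4435] v=[-1.0230]
Step 17: x=[4.3899] v=[-1.0723]
Step 18: x=[4.3340] v=[-1.1190]
Step 19: x=[4.2758] v=[-1.1631]
Step 20: x=[4.2156] v=[-1.2045]
Step 21: x=[4.1535] v=[-1.2430]
Step 22: x=[4.0896] v=[-1.2786]
Step 23: x=[4.0240] v=[-1.3112]
Step 24: x=[3.9570] v=[-1.3407]
Step 25: x=[3.8887] v=[-1.3670]
Step 26: x=[3.8192] v=[-1.3901]
Step 27: x=[3.7487] v=[-1.4099]
Step 28: x=[3.6774] v=[-1.4264]
Step 29: x=[3.6054] v=[-1.4395]
Step 30: x=[3.5329] v=[-1.4492]
Step 31: x=[3.4601] v=[-1.4555]
Step 32: x=[3.3872] v=[-1.4583]
Step 33: x=[3.3143] v=[-1.4577]
Step 34: x=[3.2416] v=[-1.4537]
Step 35: x=[3.1693] v=[-1.4462]
Step 36: x=[3.0975] v=[-1.4353]
Step 37: x=[3.0265] v=[-1.4210]
Step 38: x=[2.9563] v=[-1.4034]
Step 39: x=[2.8872] v=[-1.3824]
Step 40: x=[2.8193] v=[-1.3582]
Step 41: x=[2.7528] v=[-1.3308]
Step 42: x=[2.6878] v=[-1.3002]
Step 43: x=[2.6245] v=[-1.2666]
Step 44: x=[2.5630] v=[-1.2300]
Step 45: x=[2.5035] v=[-1.1905]
Step 46: x=[2.4461] v=[-1.1482]
Step 47: x=[2.3909] v=[-1.1032]
Step 48: x=[2.3381] v=[-1.0556]
Step 49: x=[2.2878] v=[-1.0055]
Step 50: x=[2.2402] v=[-0.9530]
Step 51: x=[2.1953] v=[-0.8982]
Step 52: x=[2.1532] v=[-0.8413]
Step 53: x=[2.1141] v=[-0.7824]
Step 54: x=[2.0780] v=[-0.7217]
Step 55: x=[2.0450] v=[-0.6593]
Step 56: x=[2.0152] v=[-0.5953]
Step 57: x=[1.9887] v=[-0.5299]
Step 58: x=[1.9655] v=[-0.4633]
Step 59: x=[1.9457] v=[-0.3956]
Step 60: x=[1.9294] v=[-0.3269]
Step 61: x=[1.9165] v=[-0.2575]
Step 62: x=[1.9071] v=[-0.1874]
Step 63: x=[1.9013] v=[-0.1169]
Step 64: x=[1.8990] v=[-0.0461]
Step 65: x=[1.9002] v=[0.0248]
First v>=0 after going negative at step 65, time=3.2500

Answer: 3.2500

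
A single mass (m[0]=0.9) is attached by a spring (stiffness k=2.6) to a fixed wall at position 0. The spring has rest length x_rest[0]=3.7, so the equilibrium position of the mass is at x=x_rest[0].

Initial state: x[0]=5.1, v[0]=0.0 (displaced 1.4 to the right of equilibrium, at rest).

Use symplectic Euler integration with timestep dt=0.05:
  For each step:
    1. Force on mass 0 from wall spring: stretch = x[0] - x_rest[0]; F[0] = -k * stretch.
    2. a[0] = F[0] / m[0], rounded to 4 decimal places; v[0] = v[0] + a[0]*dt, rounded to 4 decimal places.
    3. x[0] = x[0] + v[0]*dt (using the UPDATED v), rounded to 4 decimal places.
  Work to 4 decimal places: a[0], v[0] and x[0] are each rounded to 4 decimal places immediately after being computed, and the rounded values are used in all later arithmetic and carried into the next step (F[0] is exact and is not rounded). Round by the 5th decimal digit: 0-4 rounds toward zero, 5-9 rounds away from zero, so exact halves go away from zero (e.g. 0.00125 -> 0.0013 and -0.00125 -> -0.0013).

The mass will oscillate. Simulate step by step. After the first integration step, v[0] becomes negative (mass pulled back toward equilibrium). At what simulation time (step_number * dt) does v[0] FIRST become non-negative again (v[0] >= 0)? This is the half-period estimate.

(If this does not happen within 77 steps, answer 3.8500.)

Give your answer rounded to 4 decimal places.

Step 0: x=[5.1000] v=[0.0000]
Step 1: x=[5.0899] v=[-0.2022]
Step 2: x=[5.0698] v=[-0.4030]
Step 3: x=[5.0398] v=[-0.6009]
Step 4: x=[5.0001] v=[-0.7944]
Step 5: x=[4.9510] v=[-0.9822]
Step 6: x=[4.8929] v=[-1.1629]
Step 7: x=[4.8261] v=[-1.3352]
Step 8: x=[4.7512] v=[-1.4979]
Step 9: x=[4.6687] v=[-1.6497]
Step 10: x=[4.5792] v=[-1.7896]
Step 11: x=[4.4834] v=[-1.9166]
Step 12: x=[4.3819] v=[-2.0298]
Step 13: x=[4.2755] v=[-2.1283]
Step 14: x=[4.1649] v=[-2.2114]
Step 15: x=[4.0510] v=[-2.2786]
Step 16: x=[3.9345] v=[-2.3293]
Step 17: x=[3.8163] v=[-2.3632]
Step 18: x=[3.6973] v=[-2.3800]
Step 19: x=[3.5783] v=[-2.3796]
Step 20: x=[3.4602] v=[-2.3620]
Step 21: x=[3.3438] v=[-2.3274]
Step 22: x=[3.2300] v=[-2.2760]
Step 23: x=[3.1196] v=[-2.2081]
Step 24: x=[3.0134] v=[-2.1243]
Step 25: x=[2.9121] v=[-2.0251]
Step 26: x=[2.8165] v=[-1.9113]
Step 27: x=[2.7273] v=[-1.7837]
Step 28: x=[2.6451] v=[-1.6432]
Step 29: x=[2.5706] v=[-1.4908]
Step 30: x=[2.5042] v=[-1.3277]
Step 31: x=[2.4465] v=[-1.1550]
Step 32: x=[2.3978] v=[-0.9739]
Step 33: x=[2.3585] v=[-0.7858]
Step 34: x=[2.3289] v=[-0.5920]
Step 35: x=[2.3092] v=[-0.3940]
Step 36: x=[2.2995] v=[-0.1931]
Step 37: x=[2.3000] v=[0.0092]
First v>=0 after going negative at step 37, time=1.8500

Answer: 1.8500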